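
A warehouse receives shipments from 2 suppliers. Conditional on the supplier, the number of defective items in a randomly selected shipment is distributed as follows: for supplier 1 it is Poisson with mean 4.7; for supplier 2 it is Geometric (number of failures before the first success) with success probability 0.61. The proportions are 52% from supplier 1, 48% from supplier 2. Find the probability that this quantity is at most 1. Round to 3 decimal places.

0.434

Conditional on each supplier, P(X ≤ 1): 1: 0.0518431; 2: 0.8479.
By total probability, P(X ≤ 1) = 0.52·0.0518431 + 0.48·0.8479 = 0.43395.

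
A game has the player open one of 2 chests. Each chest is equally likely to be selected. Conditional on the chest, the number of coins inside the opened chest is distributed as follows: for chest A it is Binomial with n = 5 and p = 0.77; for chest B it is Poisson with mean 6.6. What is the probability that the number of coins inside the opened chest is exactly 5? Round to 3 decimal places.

Conditional on each chest, P(X = 5): A: 0.270678; B: 0.141969.
By total probability, P(X = 5) = 0.5·0.270678 + 0.5·0.141969 = 0.206324.

0.206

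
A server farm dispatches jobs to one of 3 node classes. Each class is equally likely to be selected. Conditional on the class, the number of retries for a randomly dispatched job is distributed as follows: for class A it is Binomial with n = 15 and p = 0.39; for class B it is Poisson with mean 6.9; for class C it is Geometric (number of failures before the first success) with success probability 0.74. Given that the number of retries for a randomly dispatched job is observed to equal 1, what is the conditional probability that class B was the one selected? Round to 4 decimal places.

Likelihoods P(X=1 | ·): A: 0.00577795; B: 0.00695372; C: 0.1924.
Posterior ∝ prior × likelihood. Numerator for B: 0.333333·0.00695372 = 0.00231791.
Normalizing constant: 0.333333·0.00577795 + 0.333333·0.00695372 + 0.333333·0.1924 = 0.0683772.
P(B | observation) = 0.00231791 / 0.0683772 = 0.0338988.

0.0339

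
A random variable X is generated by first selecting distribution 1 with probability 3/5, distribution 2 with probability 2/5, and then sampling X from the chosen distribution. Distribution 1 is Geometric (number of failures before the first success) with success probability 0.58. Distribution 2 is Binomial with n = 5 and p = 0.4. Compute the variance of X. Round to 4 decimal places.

Per component, 1: μ=0.724138, E[X²]=1.77289; 2: μ=2, E[X²]=5.2.
E[X] = 0.6·0.724138 + 0.4·2 = 1.23448.
E[X²] = 0.6·1.77289 + 0.4·5.2 = 3.14373.
Var(X) = E[X²] − (E[X])² = 3.14373 − 1.52395 = 1.61979.

1.6198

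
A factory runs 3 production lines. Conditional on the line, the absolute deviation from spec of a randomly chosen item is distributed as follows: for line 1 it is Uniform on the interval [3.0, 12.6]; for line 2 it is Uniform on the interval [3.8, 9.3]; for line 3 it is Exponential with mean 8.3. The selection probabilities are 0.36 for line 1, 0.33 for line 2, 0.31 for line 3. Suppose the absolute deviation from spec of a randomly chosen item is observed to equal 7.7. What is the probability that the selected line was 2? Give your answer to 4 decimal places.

0.5344

Likelihoods f(7.7 | ·): 1: 0.104167; 2: 0.181818; 3: 0.0476455.
Posterior ∝ prior × likelihood. Numerator for 2: 0.33·0.181818 = 0.06.
Normalizing constant: 0.36·0.104167 + 0.33·0.181818 + 0.31·0.0476455 = 0.11227.
P(2 | observation) = 0.06 / 0.11227 = 0.534425.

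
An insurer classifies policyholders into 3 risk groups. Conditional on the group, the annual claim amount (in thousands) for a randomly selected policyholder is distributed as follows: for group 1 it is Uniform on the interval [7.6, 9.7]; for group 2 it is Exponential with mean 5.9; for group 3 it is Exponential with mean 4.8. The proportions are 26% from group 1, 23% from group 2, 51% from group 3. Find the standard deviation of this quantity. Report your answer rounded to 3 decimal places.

4.734

Per component, 1: μ=8.65, E[X²]=75.19; 2: μ=5.9, E[X²]=69.62; 3: μ=4.8, E[X²]=46.08.
E[X] = 0.26·8.65 + 0.23·5.9 + 0.51·4.8 = 6.054.
E[X²] = 0.26·75.19 + 0.23·69.62 + 0.51·46.08 = 59.0628.
Var(X) = E[X²] − (E[X])² = 59.0628 − 36.6509 = 22.4119.
SD(X) = √22.4119 = 4.73412.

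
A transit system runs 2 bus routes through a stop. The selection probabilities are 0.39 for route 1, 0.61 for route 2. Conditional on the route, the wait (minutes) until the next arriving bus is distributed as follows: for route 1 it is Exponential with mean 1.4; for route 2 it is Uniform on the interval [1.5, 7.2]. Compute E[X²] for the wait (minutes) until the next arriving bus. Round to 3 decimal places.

For each component E[X²] = Var + (mean)², giving 1: 3.92; 2: 21.63.
Overall E[X²] = 0.39·3.92 + 0.61·21.63 = 14.7231.

14.723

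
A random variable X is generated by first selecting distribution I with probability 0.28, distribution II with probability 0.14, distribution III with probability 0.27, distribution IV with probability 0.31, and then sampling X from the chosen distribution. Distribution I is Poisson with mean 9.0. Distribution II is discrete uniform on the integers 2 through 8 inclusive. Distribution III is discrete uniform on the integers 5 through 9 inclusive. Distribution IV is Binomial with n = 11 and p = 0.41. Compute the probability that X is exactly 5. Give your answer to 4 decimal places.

0.1610

Conditional on each component, P(X = 5): I: 0.0607269; II: 0.142857; III: 0.2; IV: 0.225774.
By total probability, P(X = 5) = 0.28·0.0607269 + 0.14·0.142857 + 0.27·0.2 + 0.31·0.225774 = 0.160993.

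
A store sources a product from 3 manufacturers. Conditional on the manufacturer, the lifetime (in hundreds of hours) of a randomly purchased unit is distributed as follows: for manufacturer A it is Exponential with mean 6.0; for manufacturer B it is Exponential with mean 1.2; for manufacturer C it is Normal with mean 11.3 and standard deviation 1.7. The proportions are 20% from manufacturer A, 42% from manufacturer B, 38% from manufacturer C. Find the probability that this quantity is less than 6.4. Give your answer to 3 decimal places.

0.550

Conditional on each manufacturer, P(X < 6.4): A: 0.655846; B: 0.995172; C: 0.00197359.
By total probability, P(X < 6.4) = 0.2·0.655846 + 0.42·0.995172 + 0.38·0.00197359 = 0.549891.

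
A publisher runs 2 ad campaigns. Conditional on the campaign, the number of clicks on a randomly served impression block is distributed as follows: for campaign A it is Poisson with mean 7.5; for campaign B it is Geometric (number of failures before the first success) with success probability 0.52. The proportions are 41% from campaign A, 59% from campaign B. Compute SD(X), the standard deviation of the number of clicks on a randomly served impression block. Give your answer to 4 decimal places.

3.8192

Per component, A: μ=7.5, E[X²]=63.75; B: μ=0.923077, E[X²]=2.62722.
E[X] = 0.41·7.5 + 0.59·0.923077 = 3.61962.
E[X²] = 0.41·63.75 + 0.59·2.62722 = 27.6876.
Var(X) = E[X²] − (E[X])² = 27.6876 − 13.1016 = 14.5859.
SD(X) = √14.5859 = 3.81915.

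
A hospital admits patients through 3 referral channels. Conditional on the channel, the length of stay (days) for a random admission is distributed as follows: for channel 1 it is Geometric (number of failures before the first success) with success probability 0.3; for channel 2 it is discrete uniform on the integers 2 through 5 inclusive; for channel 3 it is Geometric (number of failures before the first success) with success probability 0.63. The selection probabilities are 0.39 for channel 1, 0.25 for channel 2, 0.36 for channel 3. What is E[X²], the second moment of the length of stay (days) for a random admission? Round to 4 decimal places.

For each component E[X²] = Var + (mean)², giving 1: 13.2222; 2: 13.5; 3: 1.27715.
Overall E[X²] = 0.39·13.2222 + 0.25·13.5 + 0.36·1.27715 = 8.99144.

8.9914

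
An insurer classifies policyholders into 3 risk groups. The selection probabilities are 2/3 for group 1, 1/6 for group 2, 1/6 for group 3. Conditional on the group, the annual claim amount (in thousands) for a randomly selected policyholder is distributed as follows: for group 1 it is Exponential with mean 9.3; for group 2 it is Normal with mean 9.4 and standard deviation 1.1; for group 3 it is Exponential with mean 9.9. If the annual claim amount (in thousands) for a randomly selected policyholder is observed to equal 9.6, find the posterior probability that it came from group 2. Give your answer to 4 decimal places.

0.6507

Likelihoods f(9.6 | ·): 1: 0.0383013; 2: 0.356729; 3: 0.0383028.
Posterior ∝ prior × likelihood. Numerator for 2: 0.166667·0.356729 = 0.0594549.
Normalizing constant: 0.666667·0.0383013 + 0.166667·0.356729 + 0.166667·0.0383028 = 0.0913729.
P(2 | observation) = 0.0594549 / 0.0913729 = 0.650684.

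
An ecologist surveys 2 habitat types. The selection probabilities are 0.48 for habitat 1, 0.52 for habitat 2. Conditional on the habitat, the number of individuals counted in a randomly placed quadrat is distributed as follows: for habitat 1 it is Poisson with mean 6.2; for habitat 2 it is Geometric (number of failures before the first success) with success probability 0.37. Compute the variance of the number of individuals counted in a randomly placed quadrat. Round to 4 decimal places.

10.4173

Per component, 1: μ=6.2, E[X²]=44.64; 2: μ=1.7027, E[X²]=7.5011.
E[X] = 0.48·6.2 + 0.52·1.7027 = 3.86141.
E[X²] = 0.48·44.64 + 0.52·7.5011 = 25.3278.
Var(X) = E[X²] − (E[X])² = 25.3278 − 14.9105 = 10.4173.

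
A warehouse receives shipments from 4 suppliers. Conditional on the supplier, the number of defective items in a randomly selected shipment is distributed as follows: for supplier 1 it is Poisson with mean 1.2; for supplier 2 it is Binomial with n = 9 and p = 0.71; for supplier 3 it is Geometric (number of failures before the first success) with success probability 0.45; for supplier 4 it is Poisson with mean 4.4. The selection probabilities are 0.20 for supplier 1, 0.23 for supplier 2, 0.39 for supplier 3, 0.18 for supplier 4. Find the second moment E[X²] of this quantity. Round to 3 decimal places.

For each component E[X²] = Var + (mean)², giving 1: 2.64; 2: 42.6852; 3: 4.20988; 4: 23.76.
Overall E[X²] = 0.2·2.64 + 0.23·42.6852 + 0.39·4.20988 + 0.18·23.76 = 16.2642.

16.264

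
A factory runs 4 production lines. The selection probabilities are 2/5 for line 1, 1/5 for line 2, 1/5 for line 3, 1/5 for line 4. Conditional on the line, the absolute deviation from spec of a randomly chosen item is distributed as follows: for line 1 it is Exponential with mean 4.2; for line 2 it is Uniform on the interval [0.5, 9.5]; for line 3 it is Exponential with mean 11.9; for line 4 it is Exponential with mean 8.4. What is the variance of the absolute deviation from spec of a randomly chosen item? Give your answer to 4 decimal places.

Per component, 1: μ=4.2, E[X²]=35.28; 2: μ=5, E[X²]=31.75; 3: μ=11.9, E[X²]=283.22; 4: μ=8.4, E[X²]=141.12.
E[X] = 0.4·4.2 + 0.2·5 + 0.2·11.9 + 0.2·8.4 = 6.74.
E[X²] = 0.4·35.28 + 0.2·31.75 + 0.2·283.22 + 0.2·141.12 = 105.33.
Var(X) = E[X²] − (E[X])² = 105.33 − 45.4276 = 59.9024.

59.9024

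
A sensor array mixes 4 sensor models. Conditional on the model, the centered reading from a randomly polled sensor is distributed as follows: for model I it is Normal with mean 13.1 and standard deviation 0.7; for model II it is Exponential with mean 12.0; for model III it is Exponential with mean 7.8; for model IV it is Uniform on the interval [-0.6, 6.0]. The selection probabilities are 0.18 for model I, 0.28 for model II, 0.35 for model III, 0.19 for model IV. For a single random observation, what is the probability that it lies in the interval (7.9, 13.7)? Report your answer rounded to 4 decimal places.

0.2670

Conditional on each model, P(7.9 < X < 13.7): I: 0.804317; II: 0.198427; III: 0.19053; IV: 0.
By total probability, P(7.9 < X < 13.7) = 0.18·0.804317 + 0.28·0.198427 + 0.35·0.19053 + 0.19·0 = 0.267022.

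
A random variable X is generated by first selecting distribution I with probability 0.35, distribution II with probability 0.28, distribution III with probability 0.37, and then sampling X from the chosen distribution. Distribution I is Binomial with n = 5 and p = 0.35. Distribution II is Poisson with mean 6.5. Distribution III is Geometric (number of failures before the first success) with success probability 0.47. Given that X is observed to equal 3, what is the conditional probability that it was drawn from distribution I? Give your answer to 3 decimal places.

0.584

Likelihoods P(X=3 | ·): I: 0.181147; II: 0.0688137; III: 0.0699722.
Posterior ∝ prior × likelihood. Numerator for I: 0.35·0.181147 = 0.0634014.
Normalizing constant: 0.35·0.181147 + 0.28·0.0688137 + 0.37·0.0699722 = 0.108559.
P(I | observation) = 0.0634014 / 0.108559 = 0.584027.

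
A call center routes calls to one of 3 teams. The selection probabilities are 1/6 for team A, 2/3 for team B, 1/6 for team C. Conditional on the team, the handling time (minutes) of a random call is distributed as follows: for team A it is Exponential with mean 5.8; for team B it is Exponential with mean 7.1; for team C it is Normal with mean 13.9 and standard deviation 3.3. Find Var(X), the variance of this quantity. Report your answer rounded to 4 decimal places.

48.1764

Per component, A: μ=5.8, E[X²]=67.28; B: μ=7.1, E[X²]=100.82; C: μ=13.9, E[X²]=204.1.
E[X] = 0.166667·5.8 + 0.666667·7.1 + 0.166667·13.9 = 8.01667.
E[X²] = 0.166667·67.28 + 0.666667·100.82 + 0.166667·204.1 = 112.443.
Var(X) = E[X²] − (E[X])² = 112.443 − 64.2669 = 48.1764.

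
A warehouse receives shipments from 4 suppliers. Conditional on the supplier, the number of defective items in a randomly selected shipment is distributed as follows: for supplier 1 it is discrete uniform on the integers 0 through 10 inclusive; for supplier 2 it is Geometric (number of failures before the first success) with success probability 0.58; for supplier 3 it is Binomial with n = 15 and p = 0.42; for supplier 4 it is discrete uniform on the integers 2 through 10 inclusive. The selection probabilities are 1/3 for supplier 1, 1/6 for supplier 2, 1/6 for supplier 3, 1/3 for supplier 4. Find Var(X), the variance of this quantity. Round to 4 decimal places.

Per component, 1: μ=5, E[X²]=35; 2: μ=0.724138, E[X²]=1.77289; 3: μ=6.3, E[X²]=43.344; 4: μ=6, E[X²]=42.6667.
E[X] = 0.333333·5 + 0.166667·0.724138 + 0.166667·6.3 + 0.333333·6 = 4.83736.
E[X²] = 0.333333·35 + 0.166667·1.77289 + 0.166667·43.344 + 0.333333·42.6667 = 33.4084.
Var(X) = E[X²] − (E[X])² = 33.4084 − 23.4 = 10.0084.

10.0084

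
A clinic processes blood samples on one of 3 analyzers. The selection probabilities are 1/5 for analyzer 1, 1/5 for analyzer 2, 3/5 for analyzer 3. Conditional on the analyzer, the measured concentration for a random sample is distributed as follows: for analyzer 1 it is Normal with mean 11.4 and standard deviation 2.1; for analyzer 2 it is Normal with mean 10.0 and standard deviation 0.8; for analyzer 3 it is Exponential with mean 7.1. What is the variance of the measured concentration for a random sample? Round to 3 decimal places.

Per component, 1: μ=11.4, E[X²]=134.37; 2: μ=10, E[X²]=100.64; 3: μ=7.1, E[X²]=100.82.
E[X] = 0.2·11.4 + 0.2·10 + 0.6·7.1 = 8.54.
E[X²] = 0.2·134.37 + 0.2·100.64 + 0.6·100.82 = 107.494.
Var(X) = E[X²] − (E[X])² = 107.494 − 72.9316 = 34.5624.

34.562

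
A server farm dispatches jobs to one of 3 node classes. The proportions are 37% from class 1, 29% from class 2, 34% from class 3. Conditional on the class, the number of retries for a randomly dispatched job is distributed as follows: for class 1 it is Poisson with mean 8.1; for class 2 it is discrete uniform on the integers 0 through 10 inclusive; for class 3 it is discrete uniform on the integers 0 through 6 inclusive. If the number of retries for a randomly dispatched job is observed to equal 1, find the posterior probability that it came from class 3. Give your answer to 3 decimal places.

Likelihoods P(X=1 | ·): 1: 0.00245867; 2: 0.0909091; 3: 0.142857.
Posterior ∝ prior × likelihood. Numerator for 3: 0.34·0.142857 = 0.0485714.
Normalizing constant: 0.37·0.00245867 + 0.29·0.0909091 + 0.34·0.142857 = 0.0758448.
P(3 | observation) = 0.0485714 / 0.0758448 = 0.640406.

0.640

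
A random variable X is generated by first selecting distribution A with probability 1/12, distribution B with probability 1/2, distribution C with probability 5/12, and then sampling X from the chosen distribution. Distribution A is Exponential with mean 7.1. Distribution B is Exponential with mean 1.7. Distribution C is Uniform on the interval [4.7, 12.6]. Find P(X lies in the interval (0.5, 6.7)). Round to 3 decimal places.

0.514

Conditional on each component, P(0.5 < X < 6.7): A: 0.5428; B: 0.725763; C: 0.253165.
By total probability, P(0.5 < X < 6.7) = 0.0833333·0.5428 + 0.5·0.725763 + 0.416667·0.253165 = 0.5136.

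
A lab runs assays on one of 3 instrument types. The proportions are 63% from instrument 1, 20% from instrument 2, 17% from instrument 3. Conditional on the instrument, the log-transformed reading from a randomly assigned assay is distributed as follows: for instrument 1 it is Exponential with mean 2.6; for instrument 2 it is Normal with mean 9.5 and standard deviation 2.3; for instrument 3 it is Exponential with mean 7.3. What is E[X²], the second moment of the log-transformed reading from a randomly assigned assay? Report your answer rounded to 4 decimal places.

45.7442

For each component E[X²] = Var + (mean)², giving 1: 13.52; 2: 95.54; 3: 106.58.
Overall E[X²] = 0.63·13.52 + 0.2·95.54 + 0.17·106.58 = 45.7442.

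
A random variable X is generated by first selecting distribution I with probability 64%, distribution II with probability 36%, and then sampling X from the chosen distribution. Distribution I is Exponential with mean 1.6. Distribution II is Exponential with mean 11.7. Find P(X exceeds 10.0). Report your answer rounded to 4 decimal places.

Conditional on each component, P(X > 10.0): I: 0.00193045; II: 0.42541.
By total probability, P(X > 10.0) = 0.64·0.00193045 + 0.36·0.42541 = 0.154383.

0.1544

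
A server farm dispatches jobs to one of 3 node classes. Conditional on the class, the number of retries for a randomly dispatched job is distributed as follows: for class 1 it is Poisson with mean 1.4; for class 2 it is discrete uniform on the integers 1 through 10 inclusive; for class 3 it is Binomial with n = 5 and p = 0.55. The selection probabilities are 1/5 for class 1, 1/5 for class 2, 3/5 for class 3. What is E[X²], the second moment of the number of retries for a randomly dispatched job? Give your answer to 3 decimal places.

For each component E[X²] = Var + (mean)², giving 1: 3.36; 2: 38.5; 3: 8.8.
Overall E[X²] = 0.2·3.36 + 0.2·38.5 + 0.6·8.8 = 13.652.

13.652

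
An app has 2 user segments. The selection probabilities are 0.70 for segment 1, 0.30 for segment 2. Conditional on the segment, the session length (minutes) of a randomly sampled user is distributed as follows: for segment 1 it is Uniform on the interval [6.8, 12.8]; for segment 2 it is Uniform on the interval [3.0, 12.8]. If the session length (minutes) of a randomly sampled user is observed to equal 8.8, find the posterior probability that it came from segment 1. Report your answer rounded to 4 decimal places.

Likelihoods f(8.8 | ·): 1: 0.166667; 2: 0.102041.
Posterior ∝ prior × likelihood. Numerator for 1: 0.7·0.166667 = 0.116667.
Normalizing constant: 0.7·0.166667 + 0.3·0.102041 = 0.147279.
P(1 | observation) = 0.116667 / 0.147279 = 0.792148.

0.7921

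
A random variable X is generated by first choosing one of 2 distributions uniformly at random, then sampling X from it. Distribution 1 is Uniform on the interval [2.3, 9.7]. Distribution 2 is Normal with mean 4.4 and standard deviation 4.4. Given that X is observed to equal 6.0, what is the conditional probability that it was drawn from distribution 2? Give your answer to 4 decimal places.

Likelihoods f(6.0 | ·): 1: 0.135135; 2: 0.0848679.
Posterior ∝ prior × likelihood. Numerator for 2: 0.5·0.0848679 = 0.042434.
Normalizing constant: 0.5·0.135135 + 0.5·0.0848679 = 0.110002.
P(2 | observation) = 0.042434 / 0.110002 = 0.385758.

0.3858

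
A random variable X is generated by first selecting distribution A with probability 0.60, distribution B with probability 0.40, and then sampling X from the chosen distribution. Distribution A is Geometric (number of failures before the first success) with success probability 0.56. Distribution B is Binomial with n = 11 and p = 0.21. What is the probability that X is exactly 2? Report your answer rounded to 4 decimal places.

0.1813

Conditional on each component, P(X = 2): A: 0.108416; B: 0.2907.
By total probability, P(X = 2) = 0.6·0.108416 + 0.4·0.2907 = 0.18133.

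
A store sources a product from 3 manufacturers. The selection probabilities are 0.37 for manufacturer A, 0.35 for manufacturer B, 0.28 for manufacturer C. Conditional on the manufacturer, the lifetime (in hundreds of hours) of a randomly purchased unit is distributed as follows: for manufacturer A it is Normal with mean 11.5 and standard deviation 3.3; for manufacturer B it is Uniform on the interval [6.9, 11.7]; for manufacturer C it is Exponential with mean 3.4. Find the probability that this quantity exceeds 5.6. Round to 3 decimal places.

0.760

Conditional on each manufacturer, P(X > 5.6): A: 0.963102; B: 1; C: 0.192616.
By total probability, P(X > 5.6) = 0.37·0.963102 + 0.35·1 + 0.28·0.192616 = 0.76028.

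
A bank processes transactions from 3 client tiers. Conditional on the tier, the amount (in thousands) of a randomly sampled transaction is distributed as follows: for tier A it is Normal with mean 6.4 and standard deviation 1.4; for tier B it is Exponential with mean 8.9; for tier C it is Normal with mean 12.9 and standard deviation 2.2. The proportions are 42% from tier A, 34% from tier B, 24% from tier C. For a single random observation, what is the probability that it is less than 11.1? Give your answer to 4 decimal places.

Conditional on each tier, P(X < 11.1): A: 0.999606; B: 0.712689; C: 0.206627.
By total probability, P(X < 11.1) = 0.42·0.999606 + 0.34·0.712689 + 0.24·0.206627 = 0.711739.

0.7117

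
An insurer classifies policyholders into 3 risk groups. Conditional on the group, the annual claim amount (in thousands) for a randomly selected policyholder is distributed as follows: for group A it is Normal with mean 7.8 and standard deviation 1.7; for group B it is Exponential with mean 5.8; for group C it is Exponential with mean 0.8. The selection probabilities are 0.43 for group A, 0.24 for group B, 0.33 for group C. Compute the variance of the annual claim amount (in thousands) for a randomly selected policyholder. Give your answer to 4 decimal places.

Per component, A: μ=7.8, E[X²]=63.73; B: μ=5.8, E[X²]=67.28; C: μ=0.8, E[X²]=1.28.
E[X] = 0.43·7.8 + 0.24·5.8 + 0.33·0.8 = 5.01.
E[X²] = 0.43·63.73 + 0.24·67.28 + 0.33·1.28 = 43.9735.
Var(X) = E[X²] − (E[X])² = 43.9735 − 25.1001 = 18.8734.

18.8734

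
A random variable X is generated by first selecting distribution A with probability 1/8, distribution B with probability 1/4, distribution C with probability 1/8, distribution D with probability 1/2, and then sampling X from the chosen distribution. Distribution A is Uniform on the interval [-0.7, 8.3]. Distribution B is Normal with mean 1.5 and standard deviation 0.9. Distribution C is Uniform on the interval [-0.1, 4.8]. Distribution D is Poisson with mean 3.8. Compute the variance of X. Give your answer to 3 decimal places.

4.210

Per component, A: μ=3.8, E[X²]=21.19; B: μ=1.5, E[X²]=3.06; C: μ=2.35, E[X²]=7.52333; D: μ=3.8, E[X²]=18.24.
E[X] = 0.125·3.8 + 0.25·1.5 + 0.125·2.35 + 0.5·3.8 = 3.04375.
E[X²] = 0.125·21.19 + 0.25·3.06 + 0.125·7.52333 + 0.5·18.24 = 13.4742.
Var(X) = E[X²] − (E[X])² = 13.4742 − 9.26441 = 4.20975.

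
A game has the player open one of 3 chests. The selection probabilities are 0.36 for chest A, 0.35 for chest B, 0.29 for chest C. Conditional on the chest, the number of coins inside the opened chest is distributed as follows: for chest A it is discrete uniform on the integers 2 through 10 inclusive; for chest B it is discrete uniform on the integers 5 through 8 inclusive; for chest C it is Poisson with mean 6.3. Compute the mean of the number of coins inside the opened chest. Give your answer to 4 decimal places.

6.2620

Component means — A: 6; B: 6.5; C: 6.3.
E[X] = 0.36·6 + 0.35·6.5 + 0.29·6.3 = 6.262.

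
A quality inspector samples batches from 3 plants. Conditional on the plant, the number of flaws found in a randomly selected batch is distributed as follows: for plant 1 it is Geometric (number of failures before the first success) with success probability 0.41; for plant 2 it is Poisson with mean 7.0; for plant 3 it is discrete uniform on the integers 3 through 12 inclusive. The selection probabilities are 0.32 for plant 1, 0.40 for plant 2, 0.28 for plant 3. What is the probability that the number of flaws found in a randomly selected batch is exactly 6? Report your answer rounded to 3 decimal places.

0.093

Conditional on each plant, P(X = 6): 1: 0.017294; 2: 0.149003; 3: 0.1.
By total probability, P(X = 6) = 0.32·0.017294 + 0.4·0.149003 + 0.28·0.1 = 0.0931352.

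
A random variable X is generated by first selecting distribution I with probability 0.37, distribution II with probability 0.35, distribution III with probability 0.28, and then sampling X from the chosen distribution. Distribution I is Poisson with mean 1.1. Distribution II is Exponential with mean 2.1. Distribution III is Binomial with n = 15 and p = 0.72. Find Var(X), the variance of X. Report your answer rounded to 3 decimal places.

20.092

Per component, I: μ=1.1, E[X²]=2.31; II: μ=2.1, E[X²]=8.82; III: μ=10.8, E[X²]=119.664.
E[X] = 0.37·1.1 + 0.35·2.1 + 0.28·10.8 = 4.166.
E[X²] = 0.37·2.31 + 0.35·8.82 + 0.28·119.664 = 37.4476.
Var(X) = E[X²] − (E[X])² = 37.4476 − 17.3556 = 20.0921.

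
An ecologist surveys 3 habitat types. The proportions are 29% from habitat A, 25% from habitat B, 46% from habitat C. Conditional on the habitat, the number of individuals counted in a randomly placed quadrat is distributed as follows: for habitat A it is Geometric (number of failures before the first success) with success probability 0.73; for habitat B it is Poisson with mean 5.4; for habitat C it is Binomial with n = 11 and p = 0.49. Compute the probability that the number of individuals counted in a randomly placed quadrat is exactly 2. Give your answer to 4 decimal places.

0.0461

Conditional on each habitat, P(X = 2): A: 0.053217; B: 0.0658518; C: 0.0308238.
By total probability, P(X = 2) = 0.29·0.053217 + 0.25·0.0658518 + 0.46·0.0308238 = 0.0460748.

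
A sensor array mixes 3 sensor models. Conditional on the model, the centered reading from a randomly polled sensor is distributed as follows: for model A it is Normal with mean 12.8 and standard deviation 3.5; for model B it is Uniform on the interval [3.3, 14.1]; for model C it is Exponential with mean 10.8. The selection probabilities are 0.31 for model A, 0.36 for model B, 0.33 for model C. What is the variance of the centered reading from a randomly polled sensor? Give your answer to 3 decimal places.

48.597

Per component, A: μ=12.8, E[X²]=176.09; B: μ=8.7, E[X²]=85.41; C: μ=10.8, E[X²]=233.28.
E[X] = 0.31·12.8 + 0.36·8.7 + 0.33·10.8 = 10.664.
E[X²] = 0.31·176.09 + 0.36·85.41 + 0.33·233.28 = 162.318.
Var(X) = E[X²] − (E[X])² = 162.318 − 113.721 = 48.597.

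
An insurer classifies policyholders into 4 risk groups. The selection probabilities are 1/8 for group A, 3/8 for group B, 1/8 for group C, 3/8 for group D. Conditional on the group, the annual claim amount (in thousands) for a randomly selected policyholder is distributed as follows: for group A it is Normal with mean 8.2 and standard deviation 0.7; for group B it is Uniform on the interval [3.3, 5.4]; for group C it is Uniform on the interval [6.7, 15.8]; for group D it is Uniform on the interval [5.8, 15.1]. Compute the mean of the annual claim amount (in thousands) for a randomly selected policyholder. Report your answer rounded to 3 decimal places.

7.981

Component means — A: 8.2; B: 4.35; C: 11.25; D: 10.45.
E[X] = 0.125·8.2 + 0.375·4.35 + 0.125·11.25 + 0.375·10.45 = 7.98125.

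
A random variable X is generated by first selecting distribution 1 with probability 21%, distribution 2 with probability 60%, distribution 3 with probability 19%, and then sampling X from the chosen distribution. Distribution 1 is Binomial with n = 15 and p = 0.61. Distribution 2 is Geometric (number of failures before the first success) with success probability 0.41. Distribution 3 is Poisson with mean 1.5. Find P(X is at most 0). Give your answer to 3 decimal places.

0.288

Conditional on each component, P(X ≤ 0): 1: 7.34462e-07; 2: 0.41; 3: 0.22313.
By total probability, P(X ≤ 0) = 0.21·7.34462e-07 + 0.6·0.41 + 0.19·0.22313 = 0.288395.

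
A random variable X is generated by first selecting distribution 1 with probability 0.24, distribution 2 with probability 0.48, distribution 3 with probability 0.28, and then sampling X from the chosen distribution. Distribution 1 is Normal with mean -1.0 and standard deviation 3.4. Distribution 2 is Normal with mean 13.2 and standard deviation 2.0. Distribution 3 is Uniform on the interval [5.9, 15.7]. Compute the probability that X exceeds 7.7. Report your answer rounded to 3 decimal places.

0.708

Conditional on each component, P(X > 7.7): 1: 0.00525135; 2: 0.99702; 3: 0.816327.
By total probability, P(X > 7.7) = 0.24·0.00525135 + 0.48·0.99702 + 0.28·0.816327 = 0.708401.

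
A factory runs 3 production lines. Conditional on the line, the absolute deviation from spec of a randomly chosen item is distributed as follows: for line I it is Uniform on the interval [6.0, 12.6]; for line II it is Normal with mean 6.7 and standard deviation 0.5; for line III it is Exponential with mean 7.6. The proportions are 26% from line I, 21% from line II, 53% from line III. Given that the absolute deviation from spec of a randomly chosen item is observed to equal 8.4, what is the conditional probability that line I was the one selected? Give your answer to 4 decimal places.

Likelihoods f(8.4 | ·): I: 0.151515; II: 0.00246444; III: 0.0435689.
Posterior ∝ prior × likelihood. Numerator for I: 0.26·0.151515 = 0.0393939.
Normalizing constant: 0.26·0.151515 + 0.21·0.00246444 + 0.53·0.0435689 = 0.063003.
P(I | observation) = 0.0393939 / 0.063003 = 0.625271.

0.6253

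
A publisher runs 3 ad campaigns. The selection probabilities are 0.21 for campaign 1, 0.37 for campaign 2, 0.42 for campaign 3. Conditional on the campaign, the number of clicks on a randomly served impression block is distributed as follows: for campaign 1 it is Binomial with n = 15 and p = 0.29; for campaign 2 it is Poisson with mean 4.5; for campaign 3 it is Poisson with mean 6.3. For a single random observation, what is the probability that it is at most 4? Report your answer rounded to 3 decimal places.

Conditional on each campaign, P(X ≤ 4): 1: 0.549973; 2: 0.532104; 3: 0.246904.
By total probability, P(X ≤ 4) = 0.21·0.549973 + 0.37·0.532104 + 0.42·0.246904 = 0.416072.

0.416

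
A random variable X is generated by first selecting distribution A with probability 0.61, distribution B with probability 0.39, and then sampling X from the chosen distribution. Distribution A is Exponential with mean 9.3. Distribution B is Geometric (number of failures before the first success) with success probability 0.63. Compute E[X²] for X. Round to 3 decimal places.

106.016

For each component E[X²] = Var + (mean)², giving A: 172.98; B: 1.27715.
Overall E[X²] = 0.61·172.98 + 0.39·1.27715 = 106.016.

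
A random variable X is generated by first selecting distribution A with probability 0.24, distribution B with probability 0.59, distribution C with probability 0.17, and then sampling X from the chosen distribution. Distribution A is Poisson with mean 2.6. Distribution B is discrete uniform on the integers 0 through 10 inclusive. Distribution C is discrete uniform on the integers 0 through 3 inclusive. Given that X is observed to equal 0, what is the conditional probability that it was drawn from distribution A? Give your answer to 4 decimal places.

0.1564

Likelihoods P(X=0 | ·): A: 0.0742736; B: 0.0909091; C: 0.25.
Posterior ∝ prior × likelihood. Numerator for A: 0.24·0.0742736 = 0.0178257.
Normalizing constant: 0.24·0.0742736 + 0.59·0.0909091 + 0.17·0.25 = 0.113962.
P(A | observation) = 0.0178257 / 0.113962 = 0.156418.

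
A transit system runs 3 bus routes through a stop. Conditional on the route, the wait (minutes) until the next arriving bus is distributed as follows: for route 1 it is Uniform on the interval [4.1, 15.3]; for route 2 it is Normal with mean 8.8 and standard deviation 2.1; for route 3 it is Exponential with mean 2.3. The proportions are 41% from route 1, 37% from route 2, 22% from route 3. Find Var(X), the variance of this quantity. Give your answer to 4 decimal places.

Per component, 1: μ=9.7, E[X²]=104.543; 2: μ=8.8, E[X²]=81.85; 3: μ=2.3, E[X²]=10.58.
E[X] = 0.41·9.7 + 0.37·8.8 + 0.22·2.3 = 7.739.
E[X²] = 0.41·104.543 + 0.37·81.85 + 0.22·10.58 = 75.4749.
Var(X) = E[X²] − (E[X])² = 75.4749 − 59.8921 = 15.5827.

15.5827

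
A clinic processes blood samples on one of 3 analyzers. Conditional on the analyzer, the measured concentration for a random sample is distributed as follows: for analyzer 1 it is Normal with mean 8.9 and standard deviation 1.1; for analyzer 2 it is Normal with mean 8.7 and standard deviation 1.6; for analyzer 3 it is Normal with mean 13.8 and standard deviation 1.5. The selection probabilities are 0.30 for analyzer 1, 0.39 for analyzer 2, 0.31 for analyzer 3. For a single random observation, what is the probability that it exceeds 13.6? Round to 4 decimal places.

0.1719

Conditional on each analyzer, P(X > 13.6): 1: 9.65483e-06; 2: 0.00109748; 3: 0.553035.
By total probability, P(X > 13.6) = 0.3·9.65483e-06 + 0.39·0.00109748 + 0.31·0.553035 = 0.171872.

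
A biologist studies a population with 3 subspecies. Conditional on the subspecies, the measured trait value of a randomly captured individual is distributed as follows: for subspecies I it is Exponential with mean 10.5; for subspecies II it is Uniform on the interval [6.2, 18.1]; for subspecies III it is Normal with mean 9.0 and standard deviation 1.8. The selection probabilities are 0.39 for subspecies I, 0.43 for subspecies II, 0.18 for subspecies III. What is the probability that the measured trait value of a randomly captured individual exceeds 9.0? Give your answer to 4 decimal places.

Conditional on each subspecies, P(X > 9.0): I: 0.424373; II: 0.764706; III: 0.5.
By total probability, P(X > 9.0) = 0.39·0.424373 + 0.43·0.764706 + 0.18·0.5 = 0.584329.

0.5843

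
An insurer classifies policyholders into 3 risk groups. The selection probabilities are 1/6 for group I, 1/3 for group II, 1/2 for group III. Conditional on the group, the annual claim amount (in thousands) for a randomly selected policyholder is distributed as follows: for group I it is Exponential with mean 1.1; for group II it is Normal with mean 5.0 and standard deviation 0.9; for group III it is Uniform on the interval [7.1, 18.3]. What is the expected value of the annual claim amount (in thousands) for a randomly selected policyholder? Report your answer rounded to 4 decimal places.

Component means — I: 1.1; II: 5; III: 12.7.
E[X] = 0.166667·1.1 + 0.333333·5 + 0.5·12.7 = 8.2.

8.2000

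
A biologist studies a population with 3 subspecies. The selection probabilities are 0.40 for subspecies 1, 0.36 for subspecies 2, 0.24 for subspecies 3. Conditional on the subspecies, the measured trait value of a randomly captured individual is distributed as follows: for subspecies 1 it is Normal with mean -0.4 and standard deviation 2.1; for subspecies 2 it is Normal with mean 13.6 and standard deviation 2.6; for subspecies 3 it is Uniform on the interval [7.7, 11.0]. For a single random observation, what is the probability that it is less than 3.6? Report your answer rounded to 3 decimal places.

Conditional on each subspecies, P(X < 3.6): 1: 0.971594; 2: 5.99932e-05; 3: 0.
By total probability, P(X < 3.6) = 0.4·0.971594 + 0.36·5.99932e-05 + 0.24·0 = 0.388659.

0.389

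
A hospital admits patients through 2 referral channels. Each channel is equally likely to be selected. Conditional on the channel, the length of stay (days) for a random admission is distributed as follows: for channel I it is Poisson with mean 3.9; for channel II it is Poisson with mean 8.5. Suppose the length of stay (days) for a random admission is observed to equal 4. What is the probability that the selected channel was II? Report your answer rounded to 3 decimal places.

0.185

Likelihoods P(X=4 | ·): I: 0.195119; II: 0.0442549.
Posterior ∝ prior × likelihood. Numerator for II: 0.5·0.0442549 = 0.0221275.
Normalizing constant: 0.5·0.195119 + 0.5·0.0442549 = 0.119687.
P(II | observation) = 0.0221275 / 0.119687 = 0.184878.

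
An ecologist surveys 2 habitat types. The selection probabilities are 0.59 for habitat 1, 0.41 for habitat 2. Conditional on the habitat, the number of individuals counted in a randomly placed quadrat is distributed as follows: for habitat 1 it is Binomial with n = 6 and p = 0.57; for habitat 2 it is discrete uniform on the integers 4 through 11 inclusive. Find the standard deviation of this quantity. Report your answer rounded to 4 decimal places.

2.6546

Per component, 1: μ=3.42, E[X²]=13.167; 2: μ=7.5, E[X²]=61.5.
E[X] = 0.59·3.42 + 0.41·7.5 = 5.0928.
E[X²] = 0.59·13.167 + 0.41·61.5 = 32.9835.
Var(X) = E[X²] − (E[X])² = 32.9835 − 25.9366 = 7.04692.
SD(X) = √7.04692 = 2.6546.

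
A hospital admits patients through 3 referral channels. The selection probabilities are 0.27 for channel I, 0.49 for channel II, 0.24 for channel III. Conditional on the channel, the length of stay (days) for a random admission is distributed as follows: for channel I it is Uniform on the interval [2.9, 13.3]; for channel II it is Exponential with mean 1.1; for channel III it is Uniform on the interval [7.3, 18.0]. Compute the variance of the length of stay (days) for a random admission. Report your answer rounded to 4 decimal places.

Per component, I: μ=8.1, E[X²]=74.6233; II: μ=1.1, E[X²]=2.42; III: μ=12.65, E[X²]=169.563.
E[X] = 0.27·8.1 + 0.49·1.1 + 0.24·12.65 = 5.762.
E[X²] = 0.27·74.6233 + 0.49·2.42 + 0.24·169.563 = 62.0293.
Var(X) = E[X²] − (E[X])² = 62.0293 − 33.2006 = 28.8287.

28.8287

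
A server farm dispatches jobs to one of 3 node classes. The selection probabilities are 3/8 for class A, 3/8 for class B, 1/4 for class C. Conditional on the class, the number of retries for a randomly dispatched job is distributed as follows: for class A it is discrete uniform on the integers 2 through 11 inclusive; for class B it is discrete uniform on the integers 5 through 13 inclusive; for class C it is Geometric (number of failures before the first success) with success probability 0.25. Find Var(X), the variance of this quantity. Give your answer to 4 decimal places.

Per component, A: μ=6.5, E[X²]=50.5; B: μ=9, E[X²]=87.6667; C: μ=3, E[X²]=21.
E[X] = 0.375·6.5 + 0.375·9 + 0.25·3 = 6.5625.
E[X²] = 0.375·50.5 + 0.375·87.6667 + 0.25·21 = 57.0625.
Var(X) = E[X²] − (E[X])² = 57.0625 − 43.0664 = 13.9961.

13.9961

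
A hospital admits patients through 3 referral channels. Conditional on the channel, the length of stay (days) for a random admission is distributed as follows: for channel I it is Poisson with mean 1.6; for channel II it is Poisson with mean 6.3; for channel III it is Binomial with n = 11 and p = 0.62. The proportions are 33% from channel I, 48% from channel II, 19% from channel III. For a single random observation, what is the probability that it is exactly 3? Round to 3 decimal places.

Conditional on each channel, P(X = 3): I: 0.137828; II: 0.0765271; III: 0.0170973.
By total probability, P(X = 3) = 0.33·0.137828 + 0.48·0.0765271 + 0.19·0.0170973 = 0.0854647.

0.085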